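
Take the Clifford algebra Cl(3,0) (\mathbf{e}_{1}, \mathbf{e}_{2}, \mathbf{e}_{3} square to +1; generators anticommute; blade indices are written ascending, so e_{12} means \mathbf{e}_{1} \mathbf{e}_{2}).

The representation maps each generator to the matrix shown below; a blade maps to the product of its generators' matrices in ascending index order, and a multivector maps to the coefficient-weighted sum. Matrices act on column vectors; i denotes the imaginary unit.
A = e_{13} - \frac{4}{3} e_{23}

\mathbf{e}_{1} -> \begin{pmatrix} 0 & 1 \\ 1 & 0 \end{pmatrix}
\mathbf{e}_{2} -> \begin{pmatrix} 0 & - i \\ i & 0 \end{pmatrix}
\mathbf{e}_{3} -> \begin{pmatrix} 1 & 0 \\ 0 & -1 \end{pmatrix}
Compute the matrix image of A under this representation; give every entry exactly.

Bivector images (products of the table entries): rho(e_{13}) = rho(\mathbf{e}_{1})rho(\mathbf{e}_{3}) = \begin{pmatrix} 0 & -1 \\ 1 & 0 \end{pmatrix}; rho(e_{23}) = rho(\mathbf{e}_{2})rho(\mathbf{e}_{3}) = \begin{pmatrix} 0 & i \\ i & 0 \end{pmatrix}.
M = (1)*rho(e_{13}) + (-\frac{4}{3})*rho(e_{23}), summed entrywise:
Answer: \begin{pmatrix} 0 & -1 - \frac{4 i}{3} \\ 1 - \frac{4 i}{3} & 0 \end{pmatrix}


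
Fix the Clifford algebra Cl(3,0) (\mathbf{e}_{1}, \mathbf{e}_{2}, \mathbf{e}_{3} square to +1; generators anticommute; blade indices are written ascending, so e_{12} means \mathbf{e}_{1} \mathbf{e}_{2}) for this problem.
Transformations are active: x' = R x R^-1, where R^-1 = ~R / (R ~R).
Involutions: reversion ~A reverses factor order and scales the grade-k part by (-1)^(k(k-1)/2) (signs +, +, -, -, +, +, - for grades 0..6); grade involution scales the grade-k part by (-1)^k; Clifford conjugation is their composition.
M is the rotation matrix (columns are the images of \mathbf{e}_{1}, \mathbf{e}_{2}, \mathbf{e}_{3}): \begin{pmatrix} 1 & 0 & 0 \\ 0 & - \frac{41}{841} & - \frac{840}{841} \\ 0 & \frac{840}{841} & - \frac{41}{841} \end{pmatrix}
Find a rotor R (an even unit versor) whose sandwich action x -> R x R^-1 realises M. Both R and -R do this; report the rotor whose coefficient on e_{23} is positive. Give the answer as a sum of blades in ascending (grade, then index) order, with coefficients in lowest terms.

Method: write R = a + b12*e_{12} + b13*e_{13} + b23*e_{23} with a^2 + b12^2 + b13^2 + b23^2 = 1 (so R^-1 = ~R). Expanding the columns R e_j ~R gives tr M = 4a^2 - 1 and, from the antisymmetric part, M21 - M12 = -4a*b12, M13 - M31 = 4a*b13, M32 - M23 = -4a*b23.
Here tr M = \frac{759}{841}, so a^2 = (1 + tr M)/4 = \frac{400}{841} and a = ±\frac{20}{29}. Taking a = \frac{20}{29}: M21 - M12 = 0, M13 - M31 = 0, M32 - M23 = \frac{1680}{841}, giving b12 = 0, b13 = 0, b23 = -\frac{21}{29}, i.e. R = \frac{20}{29} - \frac{21}{29} e_{23}.
Its e_{23} coefficient is negative, so report the other preimage -R.
Answer: -\frac{20}{29} + \frac{21}{29} e_{23}. Note: both R and -R realise this M (trace \frac{759}{841}); the covering map identifies them, and the e_{23}-coefficient sign is the tie-breaker.


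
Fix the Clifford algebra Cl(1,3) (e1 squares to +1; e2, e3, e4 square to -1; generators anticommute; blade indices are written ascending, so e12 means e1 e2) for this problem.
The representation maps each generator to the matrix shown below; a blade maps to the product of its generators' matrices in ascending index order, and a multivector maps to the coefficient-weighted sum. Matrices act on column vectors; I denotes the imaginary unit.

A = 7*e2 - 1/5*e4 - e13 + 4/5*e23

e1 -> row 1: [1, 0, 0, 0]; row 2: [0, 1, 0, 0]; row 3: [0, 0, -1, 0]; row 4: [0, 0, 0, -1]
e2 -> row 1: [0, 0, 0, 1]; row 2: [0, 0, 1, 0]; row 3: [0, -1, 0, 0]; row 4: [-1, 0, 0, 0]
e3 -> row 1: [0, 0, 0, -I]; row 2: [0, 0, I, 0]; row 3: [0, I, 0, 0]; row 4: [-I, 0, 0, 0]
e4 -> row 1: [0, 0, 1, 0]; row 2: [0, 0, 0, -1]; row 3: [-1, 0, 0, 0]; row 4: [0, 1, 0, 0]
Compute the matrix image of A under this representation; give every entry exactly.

Bivector images (products of the table entries): rho(e13) = rho(e1)rho(e3) = row 1: [0, 0, 0, -I]; row 2: [0, 0, I, 0]; row 3: [0, -I, 0, 0]; row 4: [I, 0, 0, 0]; rho(e23) = rho(e2)rho(e3) = row 1: [-I, 0, 0, 0]; row 2: [0, I, 0, 0]; row 3: [0, 0, -I, 0]; row 4: [0, 0, 0, I].
M = (7)*rho(e2) + (-1/5)*rho(e4) + (-1)*rho(e13) + (4/5)*rho(e23), summed entrywise:
Answer: row 1: [-4*I/5, 0, -1/5, 7 + I]; row 2: [0, 4*I/5, 7 - I, 1/5]; row 3: [1/5, -7 + I, -4*I/5, 0]; row 4: [-7 - I, -1/5, 0, 4*I/5]


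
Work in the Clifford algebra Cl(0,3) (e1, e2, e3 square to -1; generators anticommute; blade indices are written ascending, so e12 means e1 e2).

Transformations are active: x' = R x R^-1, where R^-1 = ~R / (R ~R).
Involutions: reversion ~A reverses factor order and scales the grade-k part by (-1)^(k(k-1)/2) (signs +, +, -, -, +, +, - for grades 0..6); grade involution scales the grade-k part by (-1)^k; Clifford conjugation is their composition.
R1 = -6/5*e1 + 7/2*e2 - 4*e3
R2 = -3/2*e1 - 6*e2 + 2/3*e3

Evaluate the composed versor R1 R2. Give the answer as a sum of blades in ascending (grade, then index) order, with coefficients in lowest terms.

Distribute over the terms of R1 (each basis-blade product reordered to ascending indices, repeated generators contracted through their squares):
(-6/5*e1) R2 = -9/5 + 36/5*e12 - 4/5*e13
(7/2*e2) R2 = 21 + 21/4*e12 + 7/3*e23
(-4*e3) R2 = 8/3 - 6*e13 - 24*e23
Summing the partial products and collecting blades:
Answer: 328/15 + 249/20*e12 - 34/5*e13 - 65/3*e23


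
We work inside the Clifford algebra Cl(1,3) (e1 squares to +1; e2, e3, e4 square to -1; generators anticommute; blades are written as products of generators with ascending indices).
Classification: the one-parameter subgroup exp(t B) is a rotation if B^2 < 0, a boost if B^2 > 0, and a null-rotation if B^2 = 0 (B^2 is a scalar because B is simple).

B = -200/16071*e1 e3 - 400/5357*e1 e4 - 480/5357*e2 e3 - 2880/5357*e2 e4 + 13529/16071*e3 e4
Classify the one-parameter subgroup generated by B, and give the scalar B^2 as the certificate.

B^2 term by term: the squares give (-200/16071)^2*(e1 e3)^2 + (-400/5357)^2*(e1 e4)^2 + (-480/5357)^2*(e2 e3)^2 + (-2880/5357)^2*(e2 e4)^2 + (13529/16071)^2*(e3 e4)^2 = 40000/258277041*(+1) + 160000/28697449*(+1) + 230400/28697449*(-1) + 8294400/28697449*(-1) + 183033841/258277041*(-1) = -1 (each basis 2-blade squares to minus the product of its generators' squares); cross terms between blades sharing an index anticommute and cancel; the commuting (index-disjoint) pairs give grade-4 terms 2*c*c'*(blade product), which cancel blade by blade — e1 e2 e3 e4: -384000/28697449 + 384000/28697449 = 0 — confirming B is simple. So B^2 = -1.
Answer: rotation, certificate B^2 = -1. The invariant at work: B^2 = -1 is unchanged by conjugation, hence its sign classifies the subgroup whatever basis B is written in.


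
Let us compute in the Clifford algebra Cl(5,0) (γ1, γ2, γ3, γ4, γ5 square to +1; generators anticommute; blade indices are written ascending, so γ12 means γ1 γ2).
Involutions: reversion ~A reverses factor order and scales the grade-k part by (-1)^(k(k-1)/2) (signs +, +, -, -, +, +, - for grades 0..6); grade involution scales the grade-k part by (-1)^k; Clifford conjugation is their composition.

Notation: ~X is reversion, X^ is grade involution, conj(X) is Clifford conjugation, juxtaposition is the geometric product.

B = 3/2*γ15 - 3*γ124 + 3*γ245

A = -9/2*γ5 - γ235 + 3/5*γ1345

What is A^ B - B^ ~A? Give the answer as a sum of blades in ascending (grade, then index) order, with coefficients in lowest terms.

first term: -27/4*γ1 + 27/2*γ24 - 39/10*γ34 + 3/10*γ123 + 9/5*γ235 + 27/2*γ1245 - 3*γ1345
second term: -27/4*γ1 + 27/2*γ24 - 39/10*γ34 - 3/10*γ123 - 9/5*γ235 - 27/2*γ1245 + 3*γ1345
Answer: 3/5*γ123 + 18/5*γ235 + 27*γ1245 - 6*γ1345


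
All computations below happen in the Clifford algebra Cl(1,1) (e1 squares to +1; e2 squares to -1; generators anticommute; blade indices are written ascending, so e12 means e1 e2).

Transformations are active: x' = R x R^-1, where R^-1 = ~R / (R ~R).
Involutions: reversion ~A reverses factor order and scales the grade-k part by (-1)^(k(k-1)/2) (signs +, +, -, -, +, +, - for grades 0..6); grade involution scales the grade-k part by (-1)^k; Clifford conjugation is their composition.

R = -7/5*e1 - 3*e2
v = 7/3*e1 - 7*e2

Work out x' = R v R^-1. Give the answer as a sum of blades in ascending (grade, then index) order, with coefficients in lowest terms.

~R = -7/5*e1 - 3*e2, and R ~R = -176/25, so R^-1 = ~R / (-176/25).
R v = -364/15 + 84/5*e12
Answer: -791/66*e1 - 301/22*e2


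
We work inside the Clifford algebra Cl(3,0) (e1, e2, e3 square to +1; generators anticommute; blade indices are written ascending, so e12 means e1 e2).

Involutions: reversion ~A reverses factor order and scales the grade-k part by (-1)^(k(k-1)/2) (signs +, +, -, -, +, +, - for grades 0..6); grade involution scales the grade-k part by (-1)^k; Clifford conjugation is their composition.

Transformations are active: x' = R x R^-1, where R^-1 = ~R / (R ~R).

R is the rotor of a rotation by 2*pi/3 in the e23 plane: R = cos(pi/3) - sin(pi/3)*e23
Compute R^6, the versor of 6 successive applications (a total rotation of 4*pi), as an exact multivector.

The rotor phase is half the rotation angle and phases add under composition, so 6 steps in the e23 plane accumulate phase 6*(pi/3) = 2*pi: R^6 = cos(2*pi) - sin(2*pi)*e23.
cos(2*pi) = 1 and sin(2*pi) = 0, so R^6 = 1. The total rotation 4*pi is 2 full turns, so every vector returns to itself, yet the rotor is +1, back on the identity sheet (an even number of 2*pi turns).
Answer: 1


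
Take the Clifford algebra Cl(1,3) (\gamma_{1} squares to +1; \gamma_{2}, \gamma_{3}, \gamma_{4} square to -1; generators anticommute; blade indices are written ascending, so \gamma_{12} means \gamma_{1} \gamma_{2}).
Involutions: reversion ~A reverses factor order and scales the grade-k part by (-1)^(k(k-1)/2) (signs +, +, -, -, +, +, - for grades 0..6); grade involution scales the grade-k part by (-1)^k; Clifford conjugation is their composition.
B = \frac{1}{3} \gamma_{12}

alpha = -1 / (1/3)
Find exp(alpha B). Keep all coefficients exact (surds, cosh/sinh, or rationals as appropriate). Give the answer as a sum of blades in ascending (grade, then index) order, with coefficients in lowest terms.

B^2 = (\frac{1}{3})^2*(\gamma_{12})^2 = \frac{1}{9}*(+1) = \frac{1}{9} (a basis 2-blade squares to minus the product of its generators' squares).
B^2 = \frac{1}{9} — a positive square means the series sums to a boost: l = \frac{1}{3}, alpha*l = -1, so exp(alpha B) = cosh(-1) + (sinh(-1)/(\frac{1}{3}))*B = \cosh{\left(1 \right)} + (- 3 \sinh{\left(1 \right)})*B.
Answer: \cosh{\left(1 \right)} - \sinh{\left(1 \right)} \gamma_{12}


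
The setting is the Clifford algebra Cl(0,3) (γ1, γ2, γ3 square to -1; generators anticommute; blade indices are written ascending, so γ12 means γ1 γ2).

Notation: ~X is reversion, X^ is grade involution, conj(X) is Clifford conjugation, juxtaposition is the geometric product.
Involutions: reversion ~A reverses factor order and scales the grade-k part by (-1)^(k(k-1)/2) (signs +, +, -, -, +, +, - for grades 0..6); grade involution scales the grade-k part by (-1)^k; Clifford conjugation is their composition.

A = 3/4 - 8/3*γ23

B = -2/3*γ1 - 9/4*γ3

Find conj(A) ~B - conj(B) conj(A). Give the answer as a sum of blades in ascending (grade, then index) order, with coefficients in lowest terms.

first term: -1/2*γ1 + 6*γ2 - 27/16*γ3 - 16/9*γ123
second term: 1/2*γ1 + 6*γ2 + 27/16*γ3 + 16/9*γ123
Answer: -γ1 - 27/8*γ3 - 32/9*γ123


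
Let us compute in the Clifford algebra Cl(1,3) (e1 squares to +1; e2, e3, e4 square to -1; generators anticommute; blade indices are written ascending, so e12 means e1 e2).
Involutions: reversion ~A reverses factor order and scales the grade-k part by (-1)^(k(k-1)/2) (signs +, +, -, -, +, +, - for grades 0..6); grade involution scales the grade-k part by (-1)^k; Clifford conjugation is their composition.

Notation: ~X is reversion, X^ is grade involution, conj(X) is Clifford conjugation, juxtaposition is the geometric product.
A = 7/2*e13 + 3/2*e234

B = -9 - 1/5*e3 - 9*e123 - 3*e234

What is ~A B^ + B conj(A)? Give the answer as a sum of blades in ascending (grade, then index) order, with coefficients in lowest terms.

first term: -9/2 + 7/10*e1 + 63/2*e2 + 63/2*e13 - 27/2*e14 - 3/10*e24 - 21/2*e124 + 27/2*e234
second term: -9/2 + 7/10*e1 - 63/2*e2 + 63/2*e13 + 27/2*e14 - 3/10*e24 - 21/2*e124 - 27/2*e234
Answer: -9 + 7/5*e1 + 63*e13 - 3/5*e24 - 21*e124


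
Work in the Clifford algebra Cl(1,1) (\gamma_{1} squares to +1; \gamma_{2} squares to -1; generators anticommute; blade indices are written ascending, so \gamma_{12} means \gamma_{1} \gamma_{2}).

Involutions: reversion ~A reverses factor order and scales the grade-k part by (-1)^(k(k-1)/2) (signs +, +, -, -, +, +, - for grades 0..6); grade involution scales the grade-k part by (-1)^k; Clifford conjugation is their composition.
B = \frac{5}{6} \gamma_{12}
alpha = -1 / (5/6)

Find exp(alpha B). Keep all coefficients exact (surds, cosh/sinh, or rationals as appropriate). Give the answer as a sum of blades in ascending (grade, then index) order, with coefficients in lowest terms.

B^2 = (\frac{5}{6})^2*(\gamma_{12})^2 = \frac{25}{36}*(+1) = \frac{25}{36} (a basis 2-blade squares to minus the product of its generators' squares).
B^2 = \frac{25}{36} — since the square is positive, the closed form is hyperbolic: l = \frac{5}{6}, alpha*l = -1, so exp(alpha B) = cosh(-1) + (sinh(-1)/(\frac{5}{6}))*B = \cosh{\left(1 \right)} + (- \frac{6 \sinh{\left(1 \right)}}{5})*B.
Answer: \cosh{\left(1 \right)} - \sinh{\left(1 \right)} \gamma_{12}


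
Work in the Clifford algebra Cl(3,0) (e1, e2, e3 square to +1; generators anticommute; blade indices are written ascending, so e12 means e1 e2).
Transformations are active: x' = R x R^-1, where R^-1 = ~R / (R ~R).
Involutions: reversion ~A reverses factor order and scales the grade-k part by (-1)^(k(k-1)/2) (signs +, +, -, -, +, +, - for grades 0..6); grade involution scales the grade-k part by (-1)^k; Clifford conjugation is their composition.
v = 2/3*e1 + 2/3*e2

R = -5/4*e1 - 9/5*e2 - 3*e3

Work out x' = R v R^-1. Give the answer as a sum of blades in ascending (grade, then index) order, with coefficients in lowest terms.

~R = -5/4*e1 - 9/5*e2 - 3*e3, and R ~R = 5521/400, so R^-1 = ~R / (5521/400).
R v = -61/30 + 11/30*e12 + 2*e13 + 2*e23
Answer: -4942/16563*e1 - 2258/16563*e2 + 4880/5521*e3


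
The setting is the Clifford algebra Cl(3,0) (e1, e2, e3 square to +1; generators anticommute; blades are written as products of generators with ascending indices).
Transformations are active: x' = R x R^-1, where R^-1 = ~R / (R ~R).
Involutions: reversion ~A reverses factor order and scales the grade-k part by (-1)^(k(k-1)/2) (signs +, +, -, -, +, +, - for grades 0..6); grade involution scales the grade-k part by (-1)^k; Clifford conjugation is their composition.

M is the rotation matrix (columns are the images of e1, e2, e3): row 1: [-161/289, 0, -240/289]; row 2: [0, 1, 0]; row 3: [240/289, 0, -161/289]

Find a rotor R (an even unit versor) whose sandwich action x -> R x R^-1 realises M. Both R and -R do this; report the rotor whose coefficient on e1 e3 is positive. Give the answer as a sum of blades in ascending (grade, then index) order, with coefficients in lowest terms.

Method: write R = a + b12*e1 e2 + b13*e1 e3 + b23*e2 e3 with a^2 + b12^2 + b13^2 + b23^2 = 1 (so R^-1 = ~R). Expanding the columns R e_j ~R gives tr M = 4a^2 - 1 and, from the antisymmetric part, M21 - M12 = -4a*b12, M13 - M31 = 4a*b13, M32 - M23 = -4a*b23.
Here tr M = -33/289, so a^2 = (1 + tr M)/4 = 64/289 and a = ±8/17. Taking a = 8/17: M21 - M12 = 0, M13 - M31 = -480/289, M32 - M23 = 0, giving b12 = 0, b13 = -15/17, b23 = 0, i.e. R = 8/17 - 15/17*e1 e3.
Its e1 e3 coefficient is negative, so report the other preimage -R.
Answer: -8/17 + 15/17*e1 e3. Key observation: the double cover Spin(3) -> SO(3) sends R and -R to the same matrix (trace -33/289 here), so the stated sign of the e1 e3 coefficient is what selects one sheet.


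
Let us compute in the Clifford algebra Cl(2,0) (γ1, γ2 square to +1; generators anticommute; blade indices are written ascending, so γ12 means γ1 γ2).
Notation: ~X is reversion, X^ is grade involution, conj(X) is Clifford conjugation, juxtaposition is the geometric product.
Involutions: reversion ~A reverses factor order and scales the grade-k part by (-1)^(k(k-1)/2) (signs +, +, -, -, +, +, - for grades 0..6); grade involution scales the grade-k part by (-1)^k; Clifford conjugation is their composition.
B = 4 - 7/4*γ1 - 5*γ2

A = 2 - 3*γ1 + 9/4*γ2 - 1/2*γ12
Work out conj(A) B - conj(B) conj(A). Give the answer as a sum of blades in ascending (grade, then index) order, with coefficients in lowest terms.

first term: 14 + 6*γ1 - 145/8*γ2 - 271/16*γ12
second term: 2 + 13*γ1 + 15/8*γ2 - 271/16*γ12
Answer: 12 - 7*γ1 - 20*γ2


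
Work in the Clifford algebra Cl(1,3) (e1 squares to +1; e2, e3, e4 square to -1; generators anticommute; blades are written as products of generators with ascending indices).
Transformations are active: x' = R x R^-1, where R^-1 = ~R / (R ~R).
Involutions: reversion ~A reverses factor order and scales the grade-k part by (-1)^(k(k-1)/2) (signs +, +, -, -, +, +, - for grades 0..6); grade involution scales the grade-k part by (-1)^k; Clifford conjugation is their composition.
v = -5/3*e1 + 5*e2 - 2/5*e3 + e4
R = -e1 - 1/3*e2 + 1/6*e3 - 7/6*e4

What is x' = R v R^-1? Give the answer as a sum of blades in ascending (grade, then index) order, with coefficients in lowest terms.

~R = -e1 - 1/3*e2 + 1/6*e3 - 7/6*e4, and R ~R = -1/2, so R^-1 = ~R / (-1/2).
R v = 137/30 - 50/9*e1 e2 + 61/90*e1 e3 - 53/18*e1 e4 - 7/10*e2 e3 + 11/2*e2 e4 - 3/10*e3 e4
Answer: 299/15*e1 + 49/45*e2 - 119/45*e3 + 914/45*e4


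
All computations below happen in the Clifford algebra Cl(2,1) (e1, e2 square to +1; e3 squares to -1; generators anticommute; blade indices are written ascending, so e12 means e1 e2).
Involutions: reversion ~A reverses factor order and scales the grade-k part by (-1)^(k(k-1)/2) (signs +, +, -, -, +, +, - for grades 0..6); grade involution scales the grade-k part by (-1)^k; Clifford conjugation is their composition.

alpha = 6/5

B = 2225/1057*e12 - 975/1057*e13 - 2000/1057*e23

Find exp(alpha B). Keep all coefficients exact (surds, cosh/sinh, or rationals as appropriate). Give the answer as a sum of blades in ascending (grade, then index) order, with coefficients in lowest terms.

B^2 term by term: the squares give (2225/1057)^2*(e12)^2 + (-975/1057)^2*(e13)^2 + (-2000/1057)^2*(e23)^2 = 4950625/1117249*(-1) + 950625/1117249*(+1) + 4000000/1117249*(+1) = 0 (each basis 2-blade squares to minus the product of its generators' squares); cross terms between blades sharing an index anticommute and cancel. So B^2 = 0.
B^2 = 0, so the series truncates immediately: exp(alpha B) = 1 + alpha B (parabolic case).
Answer: 1 + 2670/1057*e12 - 1170/1057*e13 - 2400/1057*e23


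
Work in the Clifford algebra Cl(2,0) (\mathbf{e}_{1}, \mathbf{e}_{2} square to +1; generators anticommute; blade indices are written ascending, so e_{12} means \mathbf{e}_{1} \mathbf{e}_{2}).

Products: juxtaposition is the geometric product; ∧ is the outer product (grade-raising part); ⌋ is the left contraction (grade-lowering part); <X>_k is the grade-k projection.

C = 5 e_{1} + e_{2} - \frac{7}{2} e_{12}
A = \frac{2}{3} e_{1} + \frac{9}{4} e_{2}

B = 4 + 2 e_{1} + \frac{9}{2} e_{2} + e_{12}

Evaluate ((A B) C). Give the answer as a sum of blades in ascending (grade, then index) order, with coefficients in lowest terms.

step 1: \frac{275}{24} + \frac{5}{12} e_{1} + \frac{29}{3} e_{2} - \frac{3}{2} e_{12}
step 2: \frac{13}{2} + \frac{717}{8} e_{1} + \frac{35}{2} e_{2} - \frac{4225}{48} e_{12}
Answer: \frac{13}{2} + \frac{717}{8} e_{1} + \frac{35}{2} e_{2} - \frac{4225}{48} e_{12}


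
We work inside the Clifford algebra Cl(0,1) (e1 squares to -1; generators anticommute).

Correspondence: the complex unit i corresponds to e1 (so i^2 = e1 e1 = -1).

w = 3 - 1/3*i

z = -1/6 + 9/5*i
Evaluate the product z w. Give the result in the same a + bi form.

In blades: z = -1/6 + 9/5*e1, w = 3 - 1/3*e1.
Distribute z over w term by term (generator squares from the signature, products reordered to ascending indices): (-1/6)*w = -1/2 + 1/18*e1; (9/5*e1)*w = 3/5 + 27/5*e1.
Sum: 1/10 + 491/90*e1; translating back through the correspondence:
Answer: 1/10 + 491/90*i


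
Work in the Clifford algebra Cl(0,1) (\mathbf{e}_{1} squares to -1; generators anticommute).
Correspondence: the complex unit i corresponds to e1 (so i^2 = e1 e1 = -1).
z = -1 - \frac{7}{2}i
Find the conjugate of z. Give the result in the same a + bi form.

In blades: z = -1 - \frac{7}{2} e_{1}.
Conjugation here is Clifford conjugation: the scalar is fixed and the grade-1 and grade-2 blades all flip sign, giving -1 + \frac{7}{2} e_{1}; translating back:
Answer: -1 + \frac{7}{2}i


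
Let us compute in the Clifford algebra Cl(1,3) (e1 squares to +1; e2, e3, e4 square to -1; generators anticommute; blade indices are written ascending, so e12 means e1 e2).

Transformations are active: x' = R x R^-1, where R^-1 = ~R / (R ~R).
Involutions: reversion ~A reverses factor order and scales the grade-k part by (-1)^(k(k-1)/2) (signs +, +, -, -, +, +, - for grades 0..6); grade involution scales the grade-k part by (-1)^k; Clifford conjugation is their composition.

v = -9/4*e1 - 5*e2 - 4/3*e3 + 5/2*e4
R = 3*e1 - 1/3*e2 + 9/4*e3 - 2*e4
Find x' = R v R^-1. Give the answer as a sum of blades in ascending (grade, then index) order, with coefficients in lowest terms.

~R = 3*e1 - 1/3*e2 + 9/4*e3 - 2*e4, and R ~R = -25/144, so R^-1 = ~R / (-25/144).
R v = -5/12 - 63/4*e12 + 17/16*e13 + 3*e14 + 421/36*e23 - 65/6*e24 + 71/24*e34
Answer: 333/20*e1 + 17/5*e2 + 182/15*e3 - 121/10*e4


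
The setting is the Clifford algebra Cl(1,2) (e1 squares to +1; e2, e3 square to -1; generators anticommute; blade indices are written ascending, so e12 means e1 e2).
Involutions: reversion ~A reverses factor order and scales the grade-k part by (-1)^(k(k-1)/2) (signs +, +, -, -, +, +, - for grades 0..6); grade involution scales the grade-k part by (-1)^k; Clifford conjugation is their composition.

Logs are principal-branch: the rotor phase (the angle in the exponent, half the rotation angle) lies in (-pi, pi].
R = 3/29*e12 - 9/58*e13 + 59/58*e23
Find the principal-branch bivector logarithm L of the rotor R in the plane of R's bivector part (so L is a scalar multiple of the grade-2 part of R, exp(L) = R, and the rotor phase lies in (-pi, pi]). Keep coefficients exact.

The scalar part of R is 0, which fixes the principal-branch rotor phase; the unit plane is then the bivector part divided by the sine of that phase, and L is that plane scaled by the phase.
Concretely: cos(phase) = 0 gives phase = ±pi/2, and since phase/sin(phase) is even the sign is immaterial: L = (phase/sin(phase)) * <R>_2 = (pi/2) * <R>_2.
Answer: 3*pi/58*e12 - 9*pi/116*e13 + 59*pi/116*e23


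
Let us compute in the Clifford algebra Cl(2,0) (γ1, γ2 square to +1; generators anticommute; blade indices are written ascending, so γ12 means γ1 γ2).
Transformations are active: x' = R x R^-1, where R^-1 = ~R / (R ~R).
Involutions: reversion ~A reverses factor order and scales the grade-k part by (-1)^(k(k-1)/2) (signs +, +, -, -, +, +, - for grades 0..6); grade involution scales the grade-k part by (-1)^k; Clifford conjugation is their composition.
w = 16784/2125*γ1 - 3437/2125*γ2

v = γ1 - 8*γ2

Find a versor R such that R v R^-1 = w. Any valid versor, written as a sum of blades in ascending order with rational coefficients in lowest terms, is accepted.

Sketch: the shared square 65 makes R = v + w = 18909/2125*γ1 - 20437/2125*γ2 the natural versor; its sandwich fixes that direction, negates (v - w)/2, and sends v to w.
Answer: 18909/2125*γ1 - 20437/2125*γ2


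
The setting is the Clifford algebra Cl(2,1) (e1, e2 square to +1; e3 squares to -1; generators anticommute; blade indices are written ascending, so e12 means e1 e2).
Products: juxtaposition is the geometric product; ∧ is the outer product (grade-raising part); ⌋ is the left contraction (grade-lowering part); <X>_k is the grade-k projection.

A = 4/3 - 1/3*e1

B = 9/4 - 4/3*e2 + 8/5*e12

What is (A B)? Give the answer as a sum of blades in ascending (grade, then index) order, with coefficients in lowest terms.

step 1: 3 - 3/4*e1 - 104/45*e2 + 116/45*e12
Answer: 3 - 3/4*e1 - 104/45*e2 + 116/45*e12


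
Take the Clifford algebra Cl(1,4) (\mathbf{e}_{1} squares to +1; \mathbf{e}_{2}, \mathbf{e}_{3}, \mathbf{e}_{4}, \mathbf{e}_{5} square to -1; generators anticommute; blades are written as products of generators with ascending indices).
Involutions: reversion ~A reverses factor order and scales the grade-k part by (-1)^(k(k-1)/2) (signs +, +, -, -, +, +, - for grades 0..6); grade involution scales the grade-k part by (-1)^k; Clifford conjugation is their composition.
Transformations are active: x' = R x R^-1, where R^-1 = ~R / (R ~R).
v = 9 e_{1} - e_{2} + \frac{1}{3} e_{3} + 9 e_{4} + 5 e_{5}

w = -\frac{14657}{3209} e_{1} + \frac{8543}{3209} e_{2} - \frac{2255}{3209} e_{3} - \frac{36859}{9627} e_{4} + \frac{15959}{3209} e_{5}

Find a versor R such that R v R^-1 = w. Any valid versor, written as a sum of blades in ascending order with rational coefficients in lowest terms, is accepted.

Take R = v + w = \frac{14224}{3209} e_{1} + \frac{5334}{3209} e_{2} - \frac{3556}{9627} e_{3} + \frac{49784}{9627} e_{4} + \frac{32004}{3209} e_{5}. Because q(v) = q(w) = -\frac{235}{9}, conjugation by R sends v exactly to w.
Answer: \frac{14224}{3209} e_{1} + \frac{5334}{3209} e_{2} - \frac{3556}{9627} e_{3} + \frac{49784}{9627} e_{4} + \frac{32004}{3209} e_{5}


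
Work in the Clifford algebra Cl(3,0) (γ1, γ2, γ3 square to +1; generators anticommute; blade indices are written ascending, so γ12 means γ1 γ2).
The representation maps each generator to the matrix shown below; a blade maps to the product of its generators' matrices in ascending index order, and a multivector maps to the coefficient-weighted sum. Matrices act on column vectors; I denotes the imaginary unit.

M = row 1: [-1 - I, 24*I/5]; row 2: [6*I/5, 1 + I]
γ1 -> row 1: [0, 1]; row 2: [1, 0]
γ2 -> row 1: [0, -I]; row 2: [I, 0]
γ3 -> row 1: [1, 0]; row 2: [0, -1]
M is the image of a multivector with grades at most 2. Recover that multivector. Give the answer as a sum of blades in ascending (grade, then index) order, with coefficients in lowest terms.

Method: 1, rho(γ1), rho(γ2), rho(γ3) form a trace-orthogonal basis of the 2x2 complex matrices (tr(X Y) = 2 if X = Y, else 0), so M = m0*1 + m1*rho(γ1) + m2*rho(γ2) + m3*rho(γ3) with m0 = tr(M)/2 = 0, m1 = tr(M rho(γ1))/2 = 3*I, m2 = tr(M rho(γ2))/2 = -9/5, m3 = tr(M rho(γ3))/2 = -1 - I.
Multiplying table entries, the bivector images are rho(γ12) = I*rho(γ3), rho(γ13) = -I*rho(γ2), rho(γ23) = I*rho(γ1); with real blade coefficients the real parts of m0..m3 are the coefficients of 1, γ1, γ2, γ3 and the imaginary parts give the bivectors (γ23: Im m1, γ13: -Im m2, γ12: Im m3).
Answer: -9/5*γ2 - γ3 - γ12 + 3*γ23


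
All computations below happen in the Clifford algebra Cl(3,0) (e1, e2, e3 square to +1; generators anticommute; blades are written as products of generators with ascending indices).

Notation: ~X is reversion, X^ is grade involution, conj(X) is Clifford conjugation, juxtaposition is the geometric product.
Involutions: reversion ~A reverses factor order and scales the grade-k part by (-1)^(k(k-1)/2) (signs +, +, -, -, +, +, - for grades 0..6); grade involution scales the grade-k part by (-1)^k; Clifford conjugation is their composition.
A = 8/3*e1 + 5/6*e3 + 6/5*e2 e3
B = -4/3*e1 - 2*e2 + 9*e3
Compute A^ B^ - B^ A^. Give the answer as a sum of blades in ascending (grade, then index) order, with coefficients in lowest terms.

first term: 71/18 - 54/5*e2 - 12/5*e3 - 16/3*e1 e2 + 226/9*e1 e3 + 5/3*e2 e3 + 8/5*e1 e2 e3
second term: 71/18 + 54/5*e2 + 12/5*e3 + 16/3*e1 e2 - 226/9*e1 e3 - 5/3*e2 e3 + 8/5*e1 e2 e3
Answer: -108/5*e2 - 24/5*e3 - 32/3*e1 e2 + 452/9*e1 e3 + 10/3*e2 e3


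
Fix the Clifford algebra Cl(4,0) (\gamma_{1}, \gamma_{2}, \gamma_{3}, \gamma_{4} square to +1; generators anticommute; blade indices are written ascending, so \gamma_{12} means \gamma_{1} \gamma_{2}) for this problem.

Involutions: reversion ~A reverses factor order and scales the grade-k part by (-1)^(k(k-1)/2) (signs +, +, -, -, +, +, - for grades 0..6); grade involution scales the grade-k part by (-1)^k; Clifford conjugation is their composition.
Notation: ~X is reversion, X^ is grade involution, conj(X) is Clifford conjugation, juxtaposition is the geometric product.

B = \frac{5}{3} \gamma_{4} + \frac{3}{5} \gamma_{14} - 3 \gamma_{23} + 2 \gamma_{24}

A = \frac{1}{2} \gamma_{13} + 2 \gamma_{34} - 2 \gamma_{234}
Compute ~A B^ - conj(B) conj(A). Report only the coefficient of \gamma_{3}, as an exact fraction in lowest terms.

first term: \frac{22}{3} \gamma_{3} + 6 \gamma_{4} - \frac{3}{2} \gamma_{12} - \frac{6}{5} \gamma_{13} - \frac{22}{3} \gamma_{23} - 6 \gamma_{24} + \frac{3}{10} \gamma_{34} - \frac{6}{5} \gamma_{123} + \frac{5}{6} \gamma_{134} + \gamma_{1234}
second term: \frac{2}{3} \gamma_{3} + 6 \gamma_{4} - \frac{3}{2} \gamma_{12} - \frac{6}{5} \gamma_{13} - \frac{2}{3} \gamma_{23} - 6 \gamma_{24} + \frac{3}{10} \gamma_{34} + \frac{6}{5} \gamma_{123} + \frac{5}{6} \gamma_{134} - \gamma_{1234}
Answer: \frac{20}{3}


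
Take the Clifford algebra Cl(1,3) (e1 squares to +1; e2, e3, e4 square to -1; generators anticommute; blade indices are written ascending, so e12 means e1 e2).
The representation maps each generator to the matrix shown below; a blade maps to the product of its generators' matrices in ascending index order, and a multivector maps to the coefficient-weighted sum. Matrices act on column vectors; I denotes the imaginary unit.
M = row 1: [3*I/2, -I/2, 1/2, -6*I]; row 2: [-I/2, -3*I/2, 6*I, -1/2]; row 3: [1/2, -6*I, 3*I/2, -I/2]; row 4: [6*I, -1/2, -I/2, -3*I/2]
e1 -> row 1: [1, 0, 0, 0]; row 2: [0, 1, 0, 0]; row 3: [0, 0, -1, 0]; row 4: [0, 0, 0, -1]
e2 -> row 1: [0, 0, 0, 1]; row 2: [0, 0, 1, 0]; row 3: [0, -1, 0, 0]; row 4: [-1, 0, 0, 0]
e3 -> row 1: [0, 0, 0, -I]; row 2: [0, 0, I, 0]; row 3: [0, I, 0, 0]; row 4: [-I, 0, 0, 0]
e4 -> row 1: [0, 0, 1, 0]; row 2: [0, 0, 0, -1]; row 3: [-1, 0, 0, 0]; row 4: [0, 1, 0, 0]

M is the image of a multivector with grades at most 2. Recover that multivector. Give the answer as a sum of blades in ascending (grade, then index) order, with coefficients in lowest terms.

Method: the blade images are trace-orthogonal — tr(rho(e_A) rho(e_B)^-1) = 4 if A = B and 0 otherwise — and rho(e_A)^-1 = (e_A)^2 * rho(e_A) with (e_A)^2 = +1 or -1, so the coefficient of e_A in the preimage is (e_A)^2 * tr(M rho(e_A))/4.
Nonzero projections over blades of grade <= 2: e13: (e13)^2 = +1, tr(M rho(e13)) = 24, coefficient 6; e14: (e14)^2 = +1, tr(M rho(e14)) = 2, coefficient 1/2; e23: (e23)^2 = -1, tr(M rho(e23)) = 6, coefficient -3/2; e34: (e34)^2 = -1, tr(M rho(e34)) = -2, coefficient 1/2. Every other blade of grade <= 2 projects to 0.
Answer: 6*e13 + 1/2*e14 - 3/2*e23 + 1/2*e34


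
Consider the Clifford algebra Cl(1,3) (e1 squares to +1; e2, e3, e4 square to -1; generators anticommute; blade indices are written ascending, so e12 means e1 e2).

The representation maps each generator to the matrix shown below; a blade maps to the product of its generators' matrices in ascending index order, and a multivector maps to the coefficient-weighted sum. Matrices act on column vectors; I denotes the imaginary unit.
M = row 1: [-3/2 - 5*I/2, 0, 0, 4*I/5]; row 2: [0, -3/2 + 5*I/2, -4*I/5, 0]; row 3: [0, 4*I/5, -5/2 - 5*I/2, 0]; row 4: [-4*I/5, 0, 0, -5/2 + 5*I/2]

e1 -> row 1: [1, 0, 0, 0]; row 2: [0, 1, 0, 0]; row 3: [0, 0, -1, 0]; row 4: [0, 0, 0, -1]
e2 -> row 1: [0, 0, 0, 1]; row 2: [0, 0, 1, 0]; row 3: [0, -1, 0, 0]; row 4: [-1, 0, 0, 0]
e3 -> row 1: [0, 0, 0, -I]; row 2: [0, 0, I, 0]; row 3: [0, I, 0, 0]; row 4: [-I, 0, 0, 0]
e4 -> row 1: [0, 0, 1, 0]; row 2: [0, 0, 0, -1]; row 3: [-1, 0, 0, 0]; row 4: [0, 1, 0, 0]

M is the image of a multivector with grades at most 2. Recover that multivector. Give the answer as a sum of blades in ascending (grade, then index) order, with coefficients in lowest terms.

Method: the blade images are trace-orthogonal — tr(rho(e_A) rho(e_B)^-1) = 4 if A = B and 0 otherwise — and rho(e_A)^-1 = (e_A)^2 * rho(e_A) with (e_A)^2 = +1 or -1, so the coefficient of e_A in the preimage is (e_A)^2 * tr(M rho(e_A))/4.
Nonzero projections over blades of grade <= 2: 1: (1)^2 = +1, tr(M 1) = -8, coefficient -2; e1: (e1)^2 = +1, tr(M rho(e1)) = 2, coefficient 1/2; e13: (e13)^2 = +1, tr(M rho(e13)) = -16/5, coefficient -4/5; e23: (e23)^2 = -1, tr(M rho(e23)) = -10, coefficient 5/2. Every other blade of grade <= 2 projects to 0.
Answer: -2 + 1/2*e1 - 4/5*e13 + 5/2*e23


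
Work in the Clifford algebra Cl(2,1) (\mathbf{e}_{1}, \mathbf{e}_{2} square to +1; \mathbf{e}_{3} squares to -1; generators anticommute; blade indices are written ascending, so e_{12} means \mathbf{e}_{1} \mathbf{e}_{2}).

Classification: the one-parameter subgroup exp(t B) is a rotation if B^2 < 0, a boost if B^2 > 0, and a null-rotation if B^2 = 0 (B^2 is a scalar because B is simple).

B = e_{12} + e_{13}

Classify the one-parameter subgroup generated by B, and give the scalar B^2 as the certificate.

B^2 term by term: the squares give (1)^2*(e_{12})^2 + (1)^2*(e_{13})^2 = 1*(-1) + 1*(+1) = 0 (each basis 2-blade squares to minus the product of its generators' squares); cross terms between blades sharing an index anticommute and cancel. So B^2 = 0.
Answer: null-rotation, certificate B^2 = 0. One invariant decides it: the square 0 survives every conjugation, and its sign is exactly the classification.


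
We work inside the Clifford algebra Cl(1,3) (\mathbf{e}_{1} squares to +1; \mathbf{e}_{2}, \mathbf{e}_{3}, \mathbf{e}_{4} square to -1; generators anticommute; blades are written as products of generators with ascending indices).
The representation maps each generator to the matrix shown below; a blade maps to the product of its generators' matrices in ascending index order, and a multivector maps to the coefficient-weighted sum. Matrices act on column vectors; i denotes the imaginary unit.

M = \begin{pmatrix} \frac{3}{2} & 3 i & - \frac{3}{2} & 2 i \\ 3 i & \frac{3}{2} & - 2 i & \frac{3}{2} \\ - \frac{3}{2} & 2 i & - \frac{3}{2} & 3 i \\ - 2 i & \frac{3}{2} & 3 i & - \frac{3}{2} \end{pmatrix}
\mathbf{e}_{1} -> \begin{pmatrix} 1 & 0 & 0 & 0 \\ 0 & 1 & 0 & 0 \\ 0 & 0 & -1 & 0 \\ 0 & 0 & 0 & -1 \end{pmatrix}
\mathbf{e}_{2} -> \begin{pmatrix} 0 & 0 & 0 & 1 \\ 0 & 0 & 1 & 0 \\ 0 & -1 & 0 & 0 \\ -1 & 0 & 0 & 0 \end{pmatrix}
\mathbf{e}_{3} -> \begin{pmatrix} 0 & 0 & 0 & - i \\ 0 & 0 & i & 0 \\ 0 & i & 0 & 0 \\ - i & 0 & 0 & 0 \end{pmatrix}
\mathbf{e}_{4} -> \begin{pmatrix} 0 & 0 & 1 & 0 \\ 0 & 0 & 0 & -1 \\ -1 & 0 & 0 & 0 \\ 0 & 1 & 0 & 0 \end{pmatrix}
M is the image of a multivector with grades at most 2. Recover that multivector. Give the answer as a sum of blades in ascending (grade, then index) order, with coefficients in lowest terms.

Method: the blade images are trace-orthogonal — tr(rho(e_A) rho(e_B)^-1) = 4 if A = B and 0 otherwise — and rho(e_A)^-1 = (e_A)^2 * rho(e_A) with (e_A)^2 = +1 or -1, so the coefficient of e_A in the preimage is (e_A)^2 * tr(M rho(e_A))/4.
Nonzero projections over blades of grade <= 2: e_{1}: (e_{1})^2 = +1, tr(M rho(e_{1})) = 6, coefficient \frac{3}{2}; e_{1} e_{3}: (e_{1} e_{3})^2 = +1, tr(M rho(e_{1} e_{3})) = -8, coefficient -2; e_{1} e_{4}: (e_{1} e_{4})^2 = +1, tr(M rho(e_{1} e_{4})) = -6, coefficient -\frac{3}{2}; e_{3} e_{4}: (e_{3} e_{4})^2 = -1, tr(M rho(e_{3} e_{4})) = 12, coefficient -3. Every other blade of grade <= 2 projects to 0.
Answer: \frac{3}{2} e_{1} - 2 e_{1} e_{3} - \frac{3}{2} e_{1} e_{4} - 3 e_{3} e_{4}


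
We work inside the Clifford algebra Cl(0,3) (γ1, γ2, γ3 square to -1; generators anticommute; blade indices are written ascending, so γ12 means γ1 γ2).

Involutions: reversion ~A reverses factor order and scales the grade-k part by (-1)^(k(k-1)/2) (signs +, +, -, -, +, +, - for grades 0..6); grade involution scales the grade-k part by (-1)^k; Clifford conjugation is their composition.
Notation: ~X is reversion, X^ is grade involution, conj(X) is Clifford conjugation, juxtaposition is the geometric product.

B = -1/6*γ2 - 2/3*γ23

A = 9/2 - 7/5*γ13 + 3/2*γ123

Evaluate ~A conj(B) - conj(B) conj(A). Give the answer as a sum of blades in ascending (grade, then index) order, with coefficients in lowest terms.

first term: γ1 + 3/4*γ2 + 14/15*γ12 - 1/4*γ13 + 3*γ23 - 7/30*γ123
second term: -γ1 + 3/4*γ2 - 14/15*γ12 + 1/4*γ13 + 3*γ23 - 7/30*γ123
Answer: 2*γ1 + 28/15*γ12 - 1/2*γ13


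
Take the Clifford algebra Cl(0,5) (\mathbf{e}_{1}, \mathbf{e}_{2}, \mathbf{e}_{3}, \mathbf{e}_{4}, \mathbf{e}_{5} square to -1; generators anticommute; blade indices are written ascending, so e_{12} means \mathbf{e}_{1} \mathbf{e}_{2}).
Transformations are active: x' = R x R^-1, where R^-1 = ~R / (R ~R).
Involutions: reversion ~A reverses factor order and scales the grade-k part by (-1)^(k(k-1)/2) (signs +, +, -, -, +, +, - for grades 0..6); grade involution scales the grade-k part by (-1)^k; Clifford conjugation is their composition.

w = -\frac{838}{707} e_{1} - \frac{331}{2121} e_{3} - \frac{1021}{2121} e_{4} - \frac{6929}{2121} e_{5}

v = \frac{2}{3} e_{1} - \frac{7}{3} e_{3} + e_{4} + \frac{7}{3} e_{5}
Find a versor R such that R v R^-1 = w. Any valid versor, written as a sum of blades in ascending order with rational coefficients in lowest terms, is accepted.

The midline construction: v and w both square to -\frac{37}{3}, so reflecting in their sum -\frac{1100}{2121} e_{1} - \frac{1760}{707} e_{3} + \frac{1100}{2121} e_{4} - \frac{660}{707} e_{5} exchanges them.
Answer: -\frac{1100}{2121} e_{1} - \frac{1760}{707} e_{3} + \frac{1100}{2121} e_{4} - \frac{660}{707} e_{5}


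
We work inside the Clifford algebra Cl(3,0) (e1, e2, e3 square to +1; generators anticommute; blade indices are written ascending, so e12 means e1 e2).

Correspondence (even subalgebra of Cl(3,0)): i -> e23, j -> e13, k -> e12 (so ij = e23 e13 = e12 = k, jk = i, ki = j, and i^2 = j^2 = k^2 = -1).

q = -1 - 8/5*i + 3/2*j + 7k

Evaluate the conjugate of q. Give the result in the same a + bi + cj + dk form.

In blades: q = -1 + 7*e12 + 3/2*e13 - 8/5*e23.
Quaternion conjugation is reversion on the even subalgebra: the scalar is fixed and every grade-2 blade flips sign, giving -1 - 7*e12 - 3/2*e13 + 8/5*e23; translating back:
Answer: -1 + 8/5*i - 3/2*j - 7k


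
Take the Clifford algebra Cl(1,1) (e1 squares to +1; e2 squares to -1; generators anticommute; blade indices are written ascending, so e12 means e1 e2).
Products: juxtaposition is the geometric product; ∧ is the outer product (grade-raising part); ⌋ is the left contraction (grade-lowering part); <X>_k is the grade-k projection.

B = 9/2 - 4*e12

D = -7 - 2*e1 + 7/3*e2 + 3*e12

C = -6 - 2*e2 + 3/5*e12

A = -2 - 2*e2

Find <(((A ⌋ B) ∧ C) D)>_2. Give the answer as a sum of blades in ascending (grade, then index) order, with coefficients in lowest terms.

step 1: -9 + 8*e1 + 8*e12
step 2: 54 - 48*e1 + 18*e2 - 347/5*e12
step 3: -2661/5 + 6659/15*e1 - 1414/5*e2 + 2859/5*e12
step 4: 2859/5*e12
Answer: 2859/5*e12


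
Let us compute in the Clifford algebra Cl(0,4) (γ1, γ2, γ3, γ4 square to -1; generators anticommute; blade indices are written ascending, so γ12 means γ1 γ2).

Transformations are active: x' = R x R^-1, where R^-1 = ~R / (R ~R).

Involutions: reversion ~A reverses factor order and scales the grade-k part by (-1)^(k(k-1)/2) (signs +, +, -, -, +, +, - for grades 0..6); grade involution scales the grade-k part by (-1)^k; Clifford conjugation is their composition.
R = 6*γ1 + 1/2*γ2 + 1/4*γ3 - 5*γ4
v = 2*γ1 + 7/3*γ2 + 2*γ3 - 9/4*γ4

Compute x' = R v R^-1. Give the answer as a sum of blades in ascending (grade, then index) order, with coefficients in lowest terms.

~R = 6*γ1 + 1/2*γ2 + 1/4*γ3 - 5*γ4, and R ~R = -981/16, so R^-1 = ~R / (-981/16).
R v = -299/12 + 13*γ12 + 23/2*γ13 - 7/2*γ14 + 5/12*γ23 + 253/24*γ24 + 151/16*γ34
Answer: 2822/981*γ1 - 5671/2943*γ2 - 5288/2943*γ3 - 21353/11772*γ4
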